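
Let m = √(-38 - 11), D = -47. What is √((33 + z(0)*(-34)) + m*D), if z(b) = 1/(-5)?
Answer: √(995 - 8225*I)/5 ≈ 13.623 - 12.075*I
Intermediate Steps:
m = 7*I (m = √(-49) = 7*I ≈ 7.0*I)
z(b) = -⅕
√((33 + z(0)*(-34)) + m*D) = √((33 - ⅕*(-34)) + (7*I)*(-47)) = √((33 + 34/5) - 329*I) = √(199/5 - 329*I)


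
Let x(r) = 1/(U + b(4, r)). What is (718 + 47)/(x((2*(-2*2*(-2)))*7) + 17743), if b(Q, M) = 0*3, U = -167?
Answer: 25551/592616 ≈ 0.043116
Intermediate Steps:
b(Q, M) = 0
x(r) = -1/167 (x(r) = 1/(-167 + 0) = 1/(-167) = -1/167)
(718 + 47)/(x((2*(-2*2*(-2)))*7) + 17743) = (718 + 47)/(-1/167 + 17743) = 765/(2963080/167) = 765*(167/2963080) = 25551/592616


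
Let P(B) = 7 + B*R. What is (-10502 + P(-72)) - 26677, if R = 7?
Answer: -37676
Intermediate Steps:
P(B) = 7 + 7*B (P(B) = 7 + B*7 = 7 + 7*B)
(-10502 + P(-72)) - 26677 = (-10502 + (7 + 7*(-72))) - 26677 = (-10502 + (7 - 504)) - 26677 = (-10502 - 497) - 26677 = -10999 - 26677 = -37676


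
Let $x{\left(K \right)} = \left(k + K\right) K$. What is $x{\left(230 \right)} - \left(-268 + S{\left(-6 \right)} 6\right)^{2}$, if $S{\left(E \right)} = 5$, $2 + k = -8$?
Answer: $-6044$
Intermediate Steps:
$k = -10$ ($k = -2 - 8 = -10$)
$x{\left(K \right)} = K \left(-10 + K\right)$ ($x{\left(K \right)} = \left(-10 + K\right) K = K \left(-10 + K\right)$)
$x{\left(230 \right)} - \left(-268 + S{\left(-6 \right)} 6\right)^{2} = 230 \left(-10 + 230\right) - \left(-268 + 5 \cdot 6\right)^{2} = 230 \cdot 220 - \left(-268 + 30\right)^{2} = 50600 - \left(-238\right)^{2} = 50600 - 56644 = -6044$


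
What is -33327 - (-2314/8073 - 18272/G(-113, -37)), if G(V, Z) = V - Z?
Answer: -396058619/11799 ≈ -33567.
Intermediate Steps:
-33327 - (-2314/8073 - 18272/G(-113, -37)) = -33327 - (-2314/8073 - 18272/(-113 - 1*(-37))) = -33327 - (-2314*1/8073 - 18272/(-113 + 37)) = -33327 - (-178/621 - 18272/(-76)) = -33327 - (-178/621 - 18272*(-1/76)) = -33327 - (-178/621 + 4568/19) = -33327 - 1*2833346/11799 = -33327 - 2833346/11799 = -396058619/11799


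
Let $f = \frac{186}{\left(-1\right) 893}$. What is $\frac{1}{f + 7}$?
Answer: $\frac{893}{6065} \approx 0.14724$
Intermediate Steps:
$f = - \frac{186}{893}$ ($f = \frac{186}{-893} = 186 \left(- \frac{1}{893}\right) = - \frac{186}{893} \approx -0.20829$)
$\frac{1}{f + 7} = \frac{1}{- \frac{186}{893} + 7} = \frac{1}{\frac{6065}{893}} = \frac{893}{6065}$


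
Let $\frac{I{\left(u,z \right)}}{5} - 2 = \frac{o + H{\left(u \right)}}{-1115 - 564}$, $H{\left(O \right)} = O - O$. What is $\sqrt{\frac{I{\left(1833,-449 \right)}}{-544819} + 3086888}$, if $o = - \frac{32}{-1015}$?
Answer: $\frac{\sqrt{106443422496628771540176321978}}{185694473503} \approx 1757.0$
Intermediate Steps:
$o = \frac{32}{1015}$ ($o = \left(-32\right) \left(- \frac{1}{1015}\right) = \frac{32}{1015} \approx 0.031527$)
$H{\left(O \right)} = 0$
$I{\left(u,z \right)} = \frac{3408338}{340837}$ ($I{\left(u,z \right)} = 10 + 5 \frac{\frac{32}{1015} + 0}{-1115 - 564} = 10 + 5 \frac{32}{1015 \left(-1679\right)} = 10 + 5 \cdot \frac{32}{1015} \left(- \frac{1}{1679}\right) = 10 + 5 \left(- \frac{32}{1704185}\right) = 10 - \frac{32}{340837} = \frac{3408338}{340837}$)
$\sqrt{\frac{I{\left(1833,-449 \right)}}{-544819} + 3086888} = \sqrt{\frac{3408338}{340837 \left(-544819\right)} + 3086888} = \sqrt{\frac{3408338}{340837} \left(- \frac{1}{544819}\right) + 3086888} = \sqrt{- \frac{3408338}{185694473503} + 3086888} = \sqrt{\frac{573218041919320326}{185694473503}} = \frac{\sqrt{106443422496628771540176321978}}{185694473503}$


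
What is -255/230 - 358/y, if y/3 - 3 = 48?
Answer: -24271/7038 ≈ -3.4486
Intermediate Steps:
y = 153 (y = 9 + 3*48 = 9 + 144 = 153)
-255/230 - 358/y = -255/230 - 358/153 = -255*1/230 - 358*1/153 = -51/46 - 358/153 = -24271/7038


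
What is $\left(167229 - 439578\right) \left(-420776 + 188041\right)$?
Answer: $63385144515$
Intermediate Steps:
$\left(167229 - 439578\right) \left(-420776 + 188041\right) = \left(-272349\right) \left(-232735\right) = 63385144515$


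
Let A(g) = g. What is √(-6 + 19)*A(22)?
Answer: 22*√13 ≈ 79.322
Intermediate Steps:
√(-6 + 19)*A(22) = √(-6 + 19)*22 = √13*22 = 22*√13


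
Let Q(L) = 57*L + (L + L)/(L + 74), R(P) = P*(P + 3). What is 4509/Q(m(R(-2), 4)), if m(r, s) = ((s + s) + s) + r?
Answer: 94689/11975 ≈ 7.9072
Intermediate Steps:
R(P) = P*(3 + P)
m(r, s) = r + 3*s (m(r, s) = (2*s + s) + r = 3*s + r = r + 3*s)
Q(L) = 57*L + 2*L/(74 + L) (Q(L) = 57*L + (2*L)/(74 + L) = 57*L + 2*L/(74 + L))
4509/Q(m(R(-2), 4)) = 4509/(((-2*(3 - 2) + 3*4)*(4220 + 57*(-2*(3 - 2) + 3*4))/(74 + (-2*(3 - 2) + 3*4)))) = 4509/(((-2*1 + 12)*(4220 + 57*(-2*1 + 12))/(74 + (-2*1 + 12)))) = 4509/(((-2 + 12)*(4220 + 57*(-2 + 12))/(74 + (-2 + 12)))) = 4509/((10*(4220 + 57*10)/(74 + 10))) = 4509/((10*(4220 + 570)/84)) = 4509/((10*(1/84)*4790)) = 4509/(11975/21) = 4509*(21/11975) = 94689/11975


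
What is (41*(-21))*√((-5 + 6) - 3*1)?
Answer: -861*I*√2 ≈ -1217.6*I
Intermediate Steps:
(41*(-21))*√((-5 + 6) - 3*1) = -861*√(1 - 3) = -861*I*√2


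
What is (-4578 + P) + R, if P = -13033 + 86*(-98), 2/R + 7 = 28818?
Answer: -750209627/28811 ≈ -26039.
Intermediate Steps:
R = 2/28811 (R = 2/(-7 + 28818) = 2/28811 ≈ 6.9418e-5)
P = -21461 (P = -13033 - 8428 = -21461)
(-4578 + P) + R = (-4578 - 21461) + 2/28811 = -26039 + 2/28811 = -750209627/28811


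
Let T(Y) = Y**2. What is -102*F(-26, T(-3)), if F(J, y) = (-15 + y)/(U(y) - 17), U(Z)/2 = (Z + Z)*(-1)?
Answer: -612/53 ≈ -11.547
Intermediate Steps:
U(Z) = -4*Z (U(Z) = 2*((Z + Z)*(-1)) = 2*((2*Z)*(-1)) = 2*(-2*Z) = -4*Z)
F(J, y) = (-15 + y)/(-17 - 4*y) (F(J, y) = (-15 + y)/(-4*y - 17) = (-15 + y)/(-17 - 4*y))
-102*F(-26, T(-3)) = -102*(15 - 1*(-3)**2)/(17 + 4*(-3)**2) = -102*(15 - 1*9)/(17 + 4*9) = -102*(15 - 9)/(17 + 36) = -102*6/53 = -612/53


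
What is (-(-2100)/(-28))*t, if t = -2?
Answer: 150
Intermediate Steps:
(-(-2100)/(-28))*t = -(-2100)/(-28)*(-2) = -(-2100)*(-1)/28*(-2) = -21*25/7*(-2) = -75*(-2) = 150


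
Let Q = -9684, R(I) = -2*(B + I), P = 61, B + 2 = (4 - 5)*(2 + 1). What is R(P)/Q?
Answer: 28/2421 ≈ 0.011565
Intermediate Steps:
B = -5 (B = -2 + (4 - 5)*(2 + 1) = -2 - 1*3 = -2 - 3 = -5)
R(I) = 10 - 2*I (R(I) = -2*(-5 + I) = 10 - 2*I)
R(P)/Q = (10 - 2*61)/(-9684) = (10 - 122)*(-1/9684) = -112*(-1/9684) = 28/2421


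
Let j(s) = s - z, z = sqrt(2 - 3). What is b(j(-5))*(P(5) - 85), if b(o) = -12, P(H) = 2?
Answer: 996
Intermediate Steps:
z = I (z = sqrt(-1) = I ≈ 1.0*I)
j(s) = s - I
b(j(-5))*(P(5) - 85) = -12*(2 - 85) = -12*(-83) = 996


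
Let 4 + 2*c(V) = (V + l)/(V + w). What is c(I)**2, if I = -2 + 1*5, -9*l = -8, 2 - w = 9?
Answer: 32041/5184 ≈ 6.1807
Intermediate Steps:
w = -7 (w = 2 - 1*9 = 2 - 9 = -7)
l = 8/9 (l = -1/9*(-8) = 8/9 ≈ 0.88889)
I = 3 (I = -2 + 5 = 3)
c(V) = -2 + (8/9 + V)/(2*(-7 + V)) (c(V) = -2 + ((V + 8/9)/(V - 7))/2 = -2 + ((8/9 + V)/(-7 + V))/2 = -2 + (8/9 + V)/(2*(-7 + V)))
c(I)**2 = ((260 - 27*3)/(18*(-7 + 3)))**2 = ((1/18)*(260 - 81)/(-4))**2 = ((1/18)*(-1/4)*179)**2 = (-179/72)**2 = 32041/5184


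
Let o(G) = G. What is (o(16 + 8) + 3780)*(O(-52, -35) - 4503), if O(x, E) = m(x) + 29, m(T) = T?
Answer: -17216904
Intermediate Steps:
O(x, E) = 29 + x (O(x, E) = x + 29 = 29 + x)
(o(16 + 8) + 3780)*(O(-52, -35) - 4503) = ((16 + 8) + 3780)*((29 - 52) - 4503) = (24 + 3780)*(-23 - 4503) = 3804*(-4526) = -17216904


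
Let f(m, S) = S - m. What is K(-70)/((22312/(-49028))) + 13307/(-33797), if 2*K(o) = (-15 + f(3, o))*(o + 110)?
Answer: 364502736297/94259833 ≈ 3867.0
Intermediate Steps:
K(o) = (-18 + o)*(110 + o)/2 (K(o) = ((-15 + (o - 1*3))*(o + 110))/2 = ((-15 + (o - 3))*(110 + o))/2 = ((-15 + (-3 + o))*(110 + o))/2 = ((-18 + o)*(110 + o))/2 = (-18 + o)*(110 + o)/2)
K(-70)/((22312/(-49028))) + 13307/(-33797) = (-990 + (1/2)*(-70)**2 + 46*(-70))/((22312/(-49028))) + 13307/(-33797) = (-990 + (1/2)*4900 - 3220)/((22312*(-1/49028))) + 13307*(-1/33797) = (-990 + 2450 - 3220)/(-5578/12257) - 13307/33797 = -1760*(-12257/5578) - 13307/33797 = 10786160/2789 - 13307/33797 = 364502736297/94259833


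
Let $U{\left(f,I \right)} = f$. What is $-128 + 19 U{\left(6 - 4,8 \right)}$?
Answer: $-90$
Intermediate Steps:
$-128 + 19 U{\left(6 - 4,8 \right)} = -128 + 19 \left(6 - 4\right) = -128 + 19 \cdot 2 = -128 + 38 = -90$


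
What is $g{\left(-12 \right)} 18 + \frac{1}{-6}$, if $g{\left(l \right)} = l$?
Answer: $- \frac{1297}{6} \approx -216.17$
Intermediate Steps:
$g{\left(-12 \right)} 18 + \frac{1}{-6} = \left(-12\right) 18 + \frac{1}{-6} = -216 - \frac{1}{6} = - \frac{1297}{6}$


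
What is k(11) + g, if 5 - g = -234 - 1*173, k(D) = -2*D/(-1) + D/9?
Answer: 3917/9 ≈ 435.22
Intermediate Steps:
k(D) = 19*D/9 (k(D) = -2*D*(-1) + D*(⅑) = 2*D + D/9 = 19*D/9)
g = 412 (g = 5 - (-234 - 1*173) = 5 - (-234 - 173) = 5 - 1*(-407) = 5 + 407 = 412)
k(11) + g = (19/9)*11 + 412 = 209/9 + 412 = 3917/9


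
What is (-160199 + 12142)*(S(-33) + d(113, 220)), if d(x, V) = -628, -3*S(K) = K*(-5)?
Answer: 101122931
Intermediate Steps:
S(K) = 5*K/3 (S(K) = -K*(-5)/3 = -(-5)*K/3 = 5*K/3)
(-160199 + 12142)*(S(-33) + d(113, 220)) = (-160199 + 12142)*((5/3)*(-33) - 628) = -148057*(-55 - 628) = -148057*(-683) = 101122931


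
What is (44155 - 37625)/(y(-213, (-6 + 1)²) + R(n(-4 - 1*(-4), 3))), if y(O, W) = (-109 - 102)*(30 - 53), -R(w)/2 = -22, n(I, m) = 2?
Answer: 6530/4897 ≈ 1.3335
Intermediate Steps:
R(w) = 44 (R(w) = -2*(-22) = 44)
y(O, W) = 4853 (y(O, W) = -211*(-23) = 4853)
(44155 - 37625)/(y(-213, (-6 + 1)²) + R(n(-4 - 1*(-4), 3))) = (44155 - 37625)/(4853 + 44) = 6530/4897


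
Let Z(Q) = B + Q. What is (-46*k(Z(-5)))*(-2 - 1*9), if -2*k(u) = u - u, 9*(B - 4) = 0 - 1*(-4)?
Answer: 0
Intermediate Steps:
B = 40/9 (B = 4 + (0 - 1*(-4))/9 = 4 + (0 + 4)/9 = 4 + (⅑)*4 = 4 + 4/9 = 40/9 ≈ 4.4444)
Z(Q) = 40/9 + Q
k(u) = 0 (k(u) = -(u - u)/2 = -½*0 = 0)
(-46*k(Z(-5)))*(-2 - 1*9) = (-46*0)*(-2 - 1*9) = 0*(-2 - 9) = 0*(-11) = 0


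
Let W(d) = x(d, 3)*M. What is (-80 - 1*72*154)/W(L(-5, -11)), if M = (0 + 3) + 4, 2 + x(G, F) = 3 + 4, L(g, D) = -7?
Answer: -11168/35 ≈ -319.09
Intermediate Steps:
x(G, F) = 5 (x(G, F) = -2 + (3 + 4) = -2 + 7 = 5)
M = 7 (M = 3 + 4 = 7)
W(d) = 35 (W(d) = 5*7 = 35)
(-80 - 1*72*154)/W(L(-5, -11)) = (-80 - 1*72*154)/35 = (-80 - 72*154)*(1/35) = (-80 - 11088)*(1/35) = -11168*1/35 = -11168/35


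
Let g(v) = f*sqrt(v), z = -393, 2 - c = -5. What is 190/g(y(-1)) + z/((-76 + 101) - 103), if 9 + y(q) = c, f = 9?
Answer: 131/26 - 95*I*sqrt(2)/9 ≈ 5.0385 - 14.928*I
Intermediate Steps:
c = 7 (c = 2 - 1*(-5) = 2 + 5 = 7)
y(q) = -2 (y(q) = -9 + 7 = -2)
g(v) = 9*sqrt(v)
190/g(y(-1)) + z/((-76 + 101) - 103) = 190/((9*sqrt(-2))) - 393/((-76 + 101) - 103) = 190/((9*(I*sqrt(2)))) - 393/(25 - 103) = 190/((9*I*sqrt(2))) - 393/(-78) = 190*(-I*sqrt(2)/18) - 393*(-1/78) = -95*I*sqrt(2)/9 + 131/26 = 131/26 - 95*I*sqrt(2)/9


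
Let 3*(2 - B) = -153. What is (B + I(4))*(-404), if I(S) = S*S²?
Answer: -47268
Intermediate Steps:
I(S) = S³
B = 53 (B = 2 - ⅓*(-153) = 2 + 51 = 53)
(B + I(4))*(-404) = (53 + 4³)*(-404) = (53 + 64)*(-404) = 117*(-404) = -47268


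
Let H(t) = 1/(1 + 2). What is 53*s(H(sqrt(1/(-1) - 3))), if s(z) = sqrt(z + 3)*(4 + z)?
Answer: 689*sqrt(30)/9 ≈ 419.31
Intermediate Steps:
H(t) = 1/3
s(z) = sqrt(3 + z)*(4 + z)
53*s(H(sqrt(1/(-1) - 3))) = 53*(sqrt(3 + 1/3)*(4 + 1/3)) = 53*(sqrt(10/3)*(13/3)) = 53*((sqrt(30)/3)*(13/3)) = 53*(13*sqrt(30)/9) = 689*sqrt(30)/9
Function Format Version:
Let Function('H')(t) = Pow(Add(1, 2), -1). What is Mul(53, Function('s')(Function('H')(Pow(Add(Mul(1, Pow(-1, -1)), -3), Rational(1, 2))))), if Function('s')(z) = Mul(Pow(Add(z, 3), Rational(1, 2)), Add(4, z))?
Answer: Mul(Rational(689, 9), Pow(30, Rational(1, 2))) ≈ 419.31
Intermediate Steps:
Function('H')(t) = Rational(1, 3) (Function('H')(t) = Pow(3, -1) = Rational(1, 3))
Function('s')(z) = Mul(Pow(Add(3, z), Rational(1, 2)), Add(4, z))
Mul(53, Function('s')(Function('H')(Pow(Add(Mul(1, Pow(-1, -1)), -3), Rational(1, 2))))) = Mul(53, Mul(Pow(Add(3, Rational(1, 3)), Rational(1, 2)), Add(4, Rational(1, 3)))) = Mul(53, Mul(Pow(Rational(10, 3), Rational(1, 2)), Rational(13, 3))) = Mul(53, Mul(Mul(Rational(1, 3), Pow(30, Rational(1, 2))), Rational(13, 3))) = Mul(53, Mul(Rational(13, 9), Pow(30, Rational(1, 2)))) = Mul(Rational(689, 9), Pow(30, Rational(1, 2)))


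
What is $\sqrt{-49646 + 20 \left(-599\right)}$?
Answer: $i \sqrt{61626} \approx 248.25 i$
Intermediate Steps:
$\sqrt{-49646 + 20 \left(-599\right)} = \sqrt{-49646 - 11980} = \sqrt{-61626} = i \sqrt{61626}$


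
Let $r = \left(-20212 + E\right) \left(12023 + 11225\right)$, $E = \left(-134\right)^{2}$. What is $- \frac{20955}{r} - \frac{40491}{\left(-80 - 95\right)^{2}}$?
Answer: $- \frac{707669829911}{535401440000} \approx -1.3218$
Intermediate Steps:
$E = 17956$
$r = -52447488$ ($r = \left(-20212 + 17956\right) \left(12023 + 11225\right) = \left(-2256\right) 23248 = -52447488$)
$- \frac{20955}{r} - \frac{40491}{\left(-80 - 95\right)^{2}} = - \frac{20955}{-52447488} - \frac{40491}{\left(-80 - 95\right)^{2}} = \left(-20955\right) \left(- \frac{1}{52447488}\right) - \frac{40491}{\left(-175\right)^{2}} = \frac{6985}{17482496} - \frac{40491}{30625} = - \frac{707669829911}{535401440000}$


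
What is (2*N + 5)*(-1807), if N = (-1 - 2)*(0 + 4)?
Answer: 34333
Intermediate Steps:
N = -12 (N = -3*4 = -12)
(2*N + 5)*(-1807) = (2*(-12) + 5)*(-1807) = (-24 + 5)*(-1807) = -19*(-1807) = 34333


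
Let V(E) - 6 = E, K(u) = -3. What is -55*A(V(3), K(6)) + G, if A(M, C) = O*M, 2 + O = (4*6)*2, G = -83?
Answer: -22853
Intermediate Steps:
O = 46 (O = -2 + (4*6)*2 = -2 + 24*2 = -2 + 48 = 46)
V(E) = 6 + E
A(M, C) = 46*M
-55*A(V(3), K(6)) + G = -2530*(6 + 3) - 83 = -2530*9 - 83 = -55*414 - 83 = -22770 - 83 = -22853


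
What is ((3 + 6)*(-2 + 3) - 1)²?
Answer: 64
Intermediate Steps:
((3 + 6)*(-2 + 3) - 1)² = (9*1 - 1)² = (9 - 1)² = 8² = 64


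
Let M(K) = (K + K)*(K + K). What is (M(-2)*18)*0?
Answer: 0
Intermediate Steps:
M(K) = 4*K**2 (M(K) = (2*K)*(2*K) = 4*K**2)
(M(-2)*18)*0 = ((4*(-2)**2)*18)*0 = ((4*4)*18)*0 = (16*18)*0 = 288*0 = 0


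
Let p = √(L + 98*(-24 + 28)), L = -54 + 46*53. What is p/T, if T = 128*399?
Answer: √694/25536 ≈ 0.0010316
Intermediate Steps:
T = 51072
L = 2384 (L = -54 + 2438 = 2384)
p = 2*√694 (p = √(2384 + 98*(-24 + 28)) = √(2384 + 98*4) = √(2384 + 392) = √2776 = 2*√694 ≈ 52.688)
p/T = (2*√694)/51072 = (2*√694)*(1/51072) = √694/25536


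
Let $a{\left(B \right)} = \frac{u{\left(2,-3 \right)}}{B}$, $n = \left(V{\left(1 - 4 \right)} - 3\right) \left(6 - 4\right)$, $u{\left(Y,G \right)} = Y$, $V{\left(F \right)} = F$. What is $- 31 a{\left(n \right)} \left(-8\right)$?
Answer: $- \frac{124}{3} \approx -41.333$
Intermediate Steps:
$n = -12$ ($n = \left(\left(1 - 4\right) - 3\right) \left(6 - 4\right) = \left(\left(1 - 4\right) - 3\right) 2 = \left(-3 - 3\right) 2 = \left(-6\right) 2 = -12$)
$a{\left(B \right)} = \frac{2}{B}$
$- 31 a{\left(n \right)} \left(-8\right) = - 31 \frac{2}{-12} \left(-8\right) = - 31 \cdot 2 \left(- \frac{1}{12}\right) \left(-8\right) = \left(-31\right) \left(- \frac{1}{6}\right) \left(-8\right) = \frac{31}{6} \left(-8\right) = - \frac{124}{3}$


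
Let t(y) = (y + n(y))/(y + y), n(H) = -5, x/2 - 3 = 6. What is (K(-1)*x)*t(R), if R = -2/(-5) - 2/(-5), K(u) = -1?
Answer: 189/4 ≈ 47.250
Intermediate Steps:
x = 18 (x = 6 + 2*6 = 6 + 12 = 18)
R = ⅘ (R = -2*(-⅕) - 2*(-⅕) = ⅖ + ⅖ = ⅘ ≈ 0.80000)
t(y) = (-5 + y)/(2*y) (t(y) = (y - 5)/(y + y) = (-5 + y)/((2*y)) = (-5 + y)*(1/(2*y)) = (-5 + y)/(2*y))
(K(-1)*x)*t(R) = (-1*18)*((-5 + ⅘)/(2*(⅘))) = -9*5*(-21)/(4*5) = -18*(-21/8) = 189/4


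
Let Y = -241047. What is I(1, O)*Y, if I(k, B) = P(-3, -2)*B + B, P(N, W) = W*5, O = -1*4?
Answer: -8677692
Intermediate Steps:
O = -4
P(N, W) = 5*W
I(k, B) = -9*B (I(k, B) = (5*(-2))*B + B = -10*B + B = -9*B)
I(1, O)*Y = -9*(-4)*(-241047) = 36*(-241047) = -8677692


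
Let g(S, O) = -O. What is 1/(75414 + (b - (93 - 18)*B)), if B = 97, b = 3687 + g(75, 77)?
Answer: 1/71749 ≈ 1.3937e-5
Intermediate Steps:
b = 3610 (b = 3687 - 1*77 = 3687 - 77 = 3610)
1/(75414 + (b - (93 - 18)*B)) = 1/(75414 + (3610 - (93 - 18)*97)) = 1/(75414 + (3610 - 75*97)) = 1/(75414 + (3610 - 1*7275)) = 1/(75414 + (3610 - 7275)) = 1/(75414 - 3665) = 1/71749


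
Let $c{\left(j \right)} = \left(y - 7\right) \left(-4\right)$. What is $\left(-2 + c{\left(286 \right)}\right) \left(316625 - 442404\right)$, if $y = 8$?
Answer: $754674$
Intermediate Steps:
$c{\left(j \right)} = -4$ ($c{\left(j \right)} = \left(8 - 7\right) \left(-4\right) = 1 \left(-4\right) = -4$)
$\left(-2 + c{\left(286 \right)}\right) \left(316625 - 442404\right) = \left(-2 - 4\right) \left(316625 - 442404\right) = \left(-6\right) \left(-125779\right) = 754674$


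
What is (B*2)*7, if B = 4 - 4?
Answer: 0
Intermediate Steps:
B = 0
(B*2)*7 = (0*2)*7 = 0*7 = 0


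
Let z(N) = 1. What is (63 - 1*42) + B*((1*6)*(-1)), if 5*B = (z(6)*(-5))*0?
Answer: 21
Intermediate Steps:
B = 0 (B = ((1*(-5))*0)/5 = (-5*0)/5 = (⅕)*0 = 0)
(63 - 1*42) + B*((1*6)*(-1)) = (63 - 1*42) + 0*((1*6)*(-1)) = (63 - 42) + 0*(6*(-1)) = 21 + 0*(-6) = 21 + 0 = 21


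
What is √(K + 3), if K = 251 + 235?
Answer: √489 ≈ 22.113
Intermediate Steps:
K = 486
√(K + 3) = √(486 + 3) = √489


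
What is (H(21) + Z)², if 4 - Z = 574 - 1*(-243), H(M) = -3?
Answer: 665856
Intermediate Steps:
Z = -813 (Z = 4 - (574 - 1*(-243)) = 4 - (574 + 243) = 4 - 1*817 = 4 - 817 = -813)
(H(21) + Z)² = (-3 - 813)² = (-816)² = 665856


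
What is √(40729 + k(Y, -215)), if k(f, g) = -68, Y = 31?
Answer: √40661 ≈ 201.65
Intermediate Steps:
√(40729 + k(Y, -215)) = √(40729 - 68) = √40661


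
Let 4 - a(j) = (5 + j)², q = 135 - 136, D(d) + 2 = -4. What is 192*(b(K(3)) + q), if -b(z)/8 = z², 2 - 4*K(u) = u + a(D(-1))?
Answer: -1728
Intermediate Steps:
D(d) = -6 (D(d) = -2 - 4 = -6)
q = -1
a(j) = 4 - (5 + j)²
K(u) = -¼ - u/4 (K(u) = ½ - (u + (4 - (5 - 6)²))/4 = ½ - (u + (4 - 1*(-1)²))/4 = ½ - (u + (4 - 1*1))/4 = ½ - (u + (4 - 1))/4 = ½ - (u + 3)/4 = ½ - (3 + u)/4 = ½ + (-¾ - u/4) = -¼ - u/4)
b(z) = -8*z²
192*(b(K(3)) + q) = 192*(-8*(-¼ - ¼*3)² - 1) = 192*(-8*(-¼ - ¾)² - 1) = 192*(-8*(-1)² - 1) = 192*(-8*1 - 1) = 192*(-8 - 1) = 192*(-9) = -1728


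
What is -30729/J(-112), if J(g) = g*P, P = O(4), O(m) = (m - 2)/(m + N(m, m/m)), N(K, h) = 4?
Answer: 30729/28 ≈ 1097.5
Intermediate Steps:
O(m) = (-2 + m)/(4 + m) (O(m) = (m - 2)/(m + 4) = (-2 + m)/(4 + m))
P = 1/4 (P = (-2 + 4)/(4 + 4) = 2/8 = (1/8)*2 = 1/4 ≈ 0.25000)
J(g) = g/4 (J(g) = g*(1/4) = g/4)
-30729/J(-112) = -30729/((1/4)*(-112)) = -30729/(-28) = -30729*(-1/28) = 30729/28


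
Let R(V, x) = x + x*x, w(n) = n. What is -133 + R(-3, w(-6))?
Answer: -103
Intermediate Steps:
R(V, x) = x + x²
-133 + R(-3, w(-6)) = -133 - 6*(1 - 6) = -133 - 6*(-5) = -133 + 30 = -103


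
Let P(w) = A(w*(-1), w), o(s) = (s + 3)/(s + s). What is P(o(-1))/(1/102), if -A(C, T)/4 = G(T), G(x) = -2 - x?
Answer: 408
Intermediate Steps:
o(s) = (3 + s)/(2*s) (o(s) = (3 + s)/((2*s)) = (3 + s)*(1/(2*s)) = (3 + s)/(2*s))
A(C, T) = 8 + 4*T (A(C, T) = -4*(-2 - T) = 8 + 4*T)
P(w) = 8 + 4*w
P(o(-1))/(1/102) = (8 + 4*((1/2)*(3 - 1)/(-1)))/(1/102) = (8 + 4*((1/2)*(-1)*2))/(1/102) = (8 + 4*(-1))*102 = (8 - 4)*102 = 4*102 = 408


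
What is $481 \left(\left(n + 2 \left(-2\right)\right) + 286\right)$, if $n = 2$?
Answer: $136604$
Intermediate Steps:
$481 \left(\left(n + 2 \left(-2\right)\right) + 286\right) = 481 \left(\left(2 + 2 \left(-2\right)\right) + 286\right) = 481 \left(\left(2 - 4\right) + 286\right) = 481 \left(-2 + 286\right) = 481 \cdot 284 = 136604$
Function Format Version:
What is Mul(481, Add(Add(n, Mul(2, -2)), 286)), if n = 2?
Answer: 136604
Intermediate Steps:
Mul(481, Add(Add(n, Mul(2, -2)), 286)) = Mul(481, Add(Add(2, Mul(2, -2)), 286)) = Mul(481, Add(Add(2, -4), 286)) = Mul(481, Add(-2, 286)) = Mul(481, 284) = 136604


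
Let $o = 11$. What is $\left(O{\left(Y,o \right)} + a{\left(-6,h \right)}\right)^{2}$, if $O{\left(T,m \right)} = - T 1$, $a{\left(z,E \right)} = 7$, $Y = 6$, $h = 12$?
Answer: $1$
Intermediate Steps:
$O{\left(T,m \right)} = - T$
$\left(O{\left(Y,o \right)} + a{\left(-6,h \right)}\right)^{2} = \left(\left(-1\right) 6 + 7\right)^{2} = \left(-6 + 7\right)^{2} = 1^{2} = 1$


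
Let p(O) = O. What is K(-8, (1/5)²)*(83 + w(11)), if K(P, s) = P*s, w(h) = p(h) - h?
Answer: -664/25 ≈ -26.560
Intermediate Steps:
w(h) = 0 (w(h) = h - h = 0)
K(-8, (1/5)²)*(83 + w(11)) = (-8*(1/5)²)*(83 + 0) = -8*(⅕)²*83 = -8*1/25*83 = -8/25*83 = -664/25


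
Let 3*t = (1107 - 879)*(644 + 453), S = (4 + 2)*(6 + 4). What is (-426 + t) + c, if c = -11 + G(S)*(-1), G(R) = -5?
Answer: 82940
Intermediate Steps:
S = 60 (S = 6*10 = 60)
t = 83372 (t = ((1107 - 879)*(644 + 453))/3 = (228*1097)/3 = (⅓)*250116 = 83372)
c = -6 (c = -11 - 5*(-1) = -11 + 5 = -6)
(-426 + t) + c = (-426 + 83372) - 6 = 82946 - 6 = 82940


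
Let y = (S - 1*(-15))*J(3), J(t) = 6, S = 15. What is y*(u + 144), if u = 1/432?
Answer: 311045/12 ≈ 25920.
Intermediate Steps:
u = 1/432 ≈ 0.0023148
y = 180 (y = (15 - 1*(-15))*6 = (15 + 15)*6 = 30*6 = 180)
y*(u + 144) = 180*(1/432 + 144) = 180*(62209/432) = 311045/12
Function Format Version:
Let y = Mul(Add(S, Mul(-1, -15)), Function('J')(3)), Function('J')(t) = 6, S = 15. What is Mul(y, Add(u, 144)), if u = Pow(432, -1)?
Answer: Rational(311045, 12) ≈ 25920.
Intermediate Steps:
u = Rational(1, 432) ≈ 0.0023148
y = 180 (y = Mul(Add(15, Mul(-1, -15)), 6) = Mul(Add(15, 15), 6) = Mul(30, 6) = 180)
Mul(y, Add(u, 144)) = Mul(180, Add(Rational(1, 432), 144)) = Mul(180, Rational(62209, 432)) = Rational(311045, 12)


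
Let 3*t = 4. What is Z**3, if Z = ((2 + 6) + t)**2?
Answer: 481890304/729 ≈ 6.6103e+5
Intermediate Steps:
t = 4/3 (t = (1/3)*4 = 4/3 ≈ 1.3333)
Z = 784/9 (Z = ((2 + 6) + 4/3)**2 = (8 + 4/3)**2 = (28/3)**2 = 784/9 ≈ 87.111)
Z**3 = (784/9)**3 = 481890304/729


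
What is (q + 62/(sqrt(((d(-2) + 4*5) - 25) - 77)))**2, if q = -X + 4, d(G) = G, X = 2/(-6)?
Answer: (91 - 31*I*sqrt(21))**2/441 ≈ -26.984 - 58.628*I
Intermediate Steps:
X = -1/3 (X = 2*(-1/6) = -1/3 ≈ -0.33333)
q = 13/3 (q = -1*(-1/3) + 4 = 1/3 + 4 = 13/3 ≈ 4.3333)
(q + 62/(sqrt(((d(-2) + 4*5) - 25) - 77)))**2 = (13/3 + 62/(sqrt(((-2 + 4*5) - 25) - 77)))**2 = (13/3 + 62/(sqrt(((-2 + 20) - 25) - 77)))**2 = (13/3 + 62/(sqrt((18 - 25) - 77)))**2 = (13/3 + 62/(sqrt(-7 - 77)))**2 = (13/3 + 62/(sqrt(-84)))**2 = (13/3 + 62/((2*I*sqrt(21))))**2 = (13/3 + 62*(-I*sqrt(21)/42))**2 = (13/3 - 31*I*sqrt(21)/21)**2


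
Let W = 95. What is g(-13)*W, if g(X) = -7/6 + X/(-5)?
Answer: 817/6 ≈ 136.17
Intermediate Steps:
g(X) = -7/6 - X/5 (g(X) = -7*⅙ + X*(-⅕) = -7/6 - X/5)
g(-13)*W = (-7/6 - ⅕*(-13))*95 = (-7/6 + 13/5)*95 = (43/30)*95 = 817/6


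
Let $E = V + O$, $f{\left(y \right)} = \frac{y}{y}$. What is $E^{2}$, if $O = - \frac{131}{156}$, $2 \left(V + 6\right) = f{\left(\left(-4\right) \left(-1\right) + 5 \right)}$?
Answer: $\frac{978121}{24336} \approx 40.192$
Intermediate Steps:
$f{\left(y \right)} = 1$
$V = - \frac{11}{2}$ ($V = -6 + \frac{1}{2} \cdot 1 = -6 + \frac{1}{2} = - \frac{11}{2} \approx -5.5$)
$O = - \frac{131}{156}$ ($O = \left(-131\right) \frac{1}{156} = - \frac{131}{156} \approx -0.83974$)
$E = - \frac{989}{156}$ ($E = - \frac{11}{2} - \frac{131}{156} = - \frac{989}{156} \approx -6.3397$)
$E^{2} = \left(- \frac{989}{156}\right)^{2} = \frac{978121}{24336}$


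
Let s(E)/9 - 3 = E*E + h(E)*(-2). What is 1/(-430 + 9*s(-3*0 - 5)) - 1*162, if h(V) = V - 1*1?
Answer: -455219/2810 ≈ -162.00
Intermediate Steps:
h(V) = -1 + V (h(V) = V - 1 = -1 + V)
s(E) = 45 - 18*E + 9*E² (s(E) = 27 + 9*(E*E + (-1 + E)*(-2)) = 27 + 9*(E² + (2 - 2*E)) = 27 + 9*(2 + E² - 2*E) = 27 + (18 - 18*E + 9*E²) = 45 - 18*E + 9*E²)
1/(-430 + 9*s(-3*0 - 5)) - 1*162 = 1/(-430 + 9*(45 - 18*(-3*0 - 5) + 9*(-3*0 - 5)²)) - 1*162 = 1/(-430 + 9*(45 - 18*(0 - 5) + 9*(0 - 5)²)) - 162 = 1/(-430 + 9*(45 - 18*(-5) + 9*(-5)²)) - 162 = 1/(-430 + 9*(45 + 90 + 9*25)) - 162 = 1/(-430 + 9*(45 + 90 + 225)) - 162 = 1/(-430 + 9*360) - 162 = 1/(-430 + 3240) - 162 = 1/2810 - 162 = -455219/2810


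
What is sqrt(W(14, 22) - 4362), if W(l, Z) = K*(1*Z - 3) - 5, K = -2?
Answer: I*sqrt(4405) ≈ 66.37*I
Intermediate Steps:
W(l, Z) = 1 - 2*Z (W(l, Z) = -2*(1*Z - 3) - 5 = -2*(Z - 3) - 5 = -2*(-3 + Z) - 5 = (6 - 2*Z) - 5 = 1 - 2*Z)
sqrt(W(14, 22) - 4362) = sqrt((1 - 2*22) - 4362) = sqrt((1 - 44) - 4362) = sqrt(-43 - 4362) = sqrt(-4405) = I*sqrt(4405)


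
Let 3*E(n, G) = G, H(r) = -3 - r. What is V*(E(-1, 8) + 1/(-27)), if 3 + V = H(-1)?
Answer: -355/27 ≈ -13.148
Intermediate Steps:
E(n, G) = G/3
V = -5 (V = -3 + (-3 - 1*(-1)) = -3 + (-3 + 1) = -3 - 2 = -5)
V*(E(-1, 8) + 1/(-27)) = -5*((⅓)*8 + 1/(-27)) = -5*(8/3 - 1/27) = -5*71/27 = -355/27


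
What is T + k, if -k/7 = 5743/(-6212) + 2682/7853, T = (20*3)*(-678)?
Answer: -1984286694115/48782836 ≈ -40676.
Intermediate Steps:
T = -40680 (T = 60*(-678) = -40680)
k = 199074365/48782836 (k = -7*(5743/(-6212) + 2682/7853) = -7*(5743*(-1/6212) + 2682*(1/7853)) = -7*(-5743/6212 + 2682/7853) = -7*(-28439195/48782836) = 199074365/48782836 ≈ 4.0808)
T + k = -40680 + 199074365/48782836 = -1984286694115/48782836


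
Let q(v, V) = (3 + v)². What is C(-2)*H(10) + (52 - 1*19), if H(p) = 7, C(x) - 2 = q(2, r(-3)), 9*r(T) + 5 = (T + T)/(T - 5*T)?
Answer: 222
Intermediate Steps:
r(T) = -11/18 (r(T) = -5/9 + ((T + T)/(T - 5*T))/9 = -5/9 + ((2*T)/((-4*T)))/9 = -5/9 + ((2*T)*(-1/(4*T)))/9 = -5/9 + (⅑)*(-½) = -5/9 - 1/18 = -11/18)
C(x) = 27 (C(x) = 2 + (3 + 2)² = 2 + 5² = 2 + 25 = 27)
C(-2)*H(10) + (52 - 1*19) = 27*7 + (52 - 1*19) = 189 + (52 - 19) = 189 + 33 = 222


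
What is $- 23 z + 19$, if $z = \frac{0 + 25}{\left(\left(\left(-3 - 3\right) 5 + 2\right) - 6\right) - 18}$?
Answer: $\frac{1563}{52} \approx 30.058$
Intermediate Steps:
$z = - \frac{25}{52}$ ($z = \frac{25}{\left(\left(\left(-6\right) 5 + 2\right) - 6\right) - 18} = \frac{25}{\left(\left(-30 + 2\right) - 6\right) - 18} = \frac{25}{\left(-28 - 6\right) - 18} = \frac{25}{-34 - 18} = \frac{25}{-52} = 25 \left(- \frac{1}{52}\right) = - \frac{25}{52} \approx -0.48077$)
$- 23 z + 19 = \left(-23\right) \left(- \frac{25}{52}\right) + 19 = \frac{575}{52} + 19 = \frac{1563}{52}$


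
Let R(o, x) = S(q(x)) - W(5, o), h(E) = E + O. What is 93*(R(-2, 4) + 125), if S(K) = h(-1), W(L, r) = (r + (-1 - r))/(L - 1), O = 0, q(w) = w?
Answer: 46221/4 ≈ 11555.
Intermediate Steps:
W(L, r) = -1/(-1 + L)
h(E) = E (h(E) = E + 0 = E)
S(K) = -1
R(o, x) = -3/4 (R(o, x) = -1 - (-1)/(-1 + 5) = -1 - (-1)/4 = -1 - 1*(-1/4) = -1 + 1/4 = -3/4)
93*(R(-2, 4) + 125) = 93*(-3/4 + 125) = 93*(497/4) = 46221/4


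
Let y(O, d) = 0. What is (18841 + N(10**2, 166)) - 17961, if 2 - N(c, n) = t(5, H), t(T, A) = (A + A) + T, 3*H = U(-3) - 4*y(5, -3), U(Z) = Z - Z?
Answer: 877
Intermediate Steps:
U(Z) = 0
H = 0 (H = (0 - 4*0)/3 = (0 + 0)/3 = (1/3)*0 = 0)
t(T, A) = T + 2*A (t(T, A) = 2*A + T = T + 2*A)
N(c, n) = -3 (N(c, n) = 2 - (5 + 2*0) = 2 - (5 + 0) = 2 - 1*5 = 2 - 5 = -3)
(18841 + N(10**2, 166)) - 17961 = (18841 - 3) - 17961 = 18838 - 17961 = 877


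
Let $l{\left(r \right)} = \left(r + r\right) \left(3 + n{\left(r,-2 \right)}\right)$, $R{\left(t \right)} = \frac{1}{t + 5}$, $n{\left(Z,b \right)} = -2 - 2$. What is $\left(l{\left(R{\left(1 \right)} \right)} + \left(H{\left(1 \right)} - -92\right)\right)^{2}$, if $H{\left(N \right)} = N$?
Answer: $\frac{77284}{9} \approx 8587.1$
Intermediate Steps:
$n{\left(Z,b \right)} = -4$
$R{\left(t \right)} = \frac{1}{5 + t}$
$l{\left(r \right)} = - 2 r$ ($l{\left(r \right)} = \left(r + r\right) \left(3 - 4\right) = 2 r \left(-1\right) = - 2 r$)
$\left(l{\left(R{\left(1 \right)} \right)} + \left(H{\left(1 \right)} - -92\right)\right)^{2} = \left(- \frac{2}{5 + 1} + \left(1 - -92\right)\right)^{2} = \left(- \frac{2}{6} + \left(1 + 92\right)\right)^{2} = \left(\left(-2\right) \frac{1}{6} + 93\right)^{2} = \left(- \frac{1}{3} + 93\right)^{2} = \left(\frac{278}{3}\right)^{2} = \frac{77284}{9}$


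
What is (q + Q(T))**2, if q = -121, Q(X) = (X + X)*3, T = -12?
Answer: 37249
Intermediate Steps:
Q(X) = 6*X (Q(X) = (2*X)*3 = 6*X)
(q + Q(T))**2 = (-121 + 6*(-12))**2 = (-121 - 72)**2 = (-193)**2 = 37249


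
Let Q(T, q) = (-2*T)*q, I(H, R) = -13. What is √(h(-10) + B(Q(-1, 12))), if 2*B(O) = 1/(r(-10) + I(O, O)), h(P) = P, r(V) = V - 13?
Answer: I*√1442/12 ≈ 3.1645*I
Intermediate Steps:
r(V) = -13 + V
Q(T, q) = -2*T*q
B(O) = -1/72 (B(O) = 1/(2*((-13 - 10) - 13)) = 1/(2*(-23 - 13)) = (½)/(-36) = (½)*(-1/36) = -1/72)
√(h(-10) + B(Q(-1, 12))) = √(-10 - 1/72) = √(-721/72) = I*√1442/12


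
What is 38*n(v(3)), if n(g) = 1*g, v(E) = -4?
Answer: -152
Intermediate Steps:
n(g) = g
38*n(v(3)) = 38*(-4) = -152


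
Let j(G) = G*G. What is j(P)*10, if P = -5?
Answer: 250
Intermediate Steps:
j(G) = G²
j(P)*10 = (-5)²*10 = 25*10 = 250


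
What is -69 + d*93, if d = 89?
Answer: 8208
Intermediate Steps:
-69 + d*93 = -69 + 89*93 = -69 + 8277 = 8208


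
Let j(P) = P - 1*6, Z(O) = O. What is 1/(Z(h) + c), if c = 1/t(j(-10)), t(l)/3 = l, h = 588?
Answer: 48/28223 ≈ 0.0017007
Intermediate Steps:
j(P) = -6 + P (j(P) = P - 6 = -6 + P)
t(l) = 3*l
c = -1/48 (c = 1/(3*(-6 - 10)) = 1/(3*(-16)) = 1/(-48) = -1/48 ≈ -0.020833)
1/(Z(h) + c) = 1/(588 - 1/48) = 1/(28223/48) = 48/28223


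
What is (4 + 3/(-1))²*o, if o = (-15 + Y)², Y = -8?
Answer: 529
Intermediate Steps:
o = 529 (o = (-15 - 8)² = (-23)² = 529)
(4 + 3/(-1))²*o = (4 + 3/(-1))²*529 = (4 + 3*(-1))²*529 = (4 - 3)²*529 = 1²*529 = 1*529 = 529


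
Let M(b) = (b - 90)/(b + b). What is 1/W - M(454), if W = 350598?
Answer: -31904191/79585746 ≈ -0.40088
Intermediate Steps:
M(b) = (-90 + b)/(2*b) (M(b) = (-90 + b)/((2*b)) = (-90 + b)*(1/(2*b)) = (-90 + b)/(2*b))
1/W - M(454) = 1/350598 - (-90 + 454)/(2*454) = 1/350598 - 364/(2*454) = 1/350598 - 1*91/227 = 1/350598 - 91/227 = -31904191/79585746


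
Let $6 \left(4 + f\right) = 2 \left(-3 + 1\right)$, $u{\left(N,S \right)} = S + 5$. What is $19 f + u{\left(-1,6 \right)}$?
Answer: $- \frac{233}{3} \approx -77.667$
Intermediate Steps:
$u{\left(N,S \right)} = 5 + S$
$f = - \frac{14}{3}$ ($f = -4 + \frac{2 \left(-3 + 1\right)}{6} = -4 + \frac{2 \left(-2\right)}{6} = -4 + \frac{1}{6} \left(-4\right) = -4 - \frac{2}{3} = - \frac{14}{3} \approx -4.6667$)
$19 f + u{\left(-1,6 \right)} = 19 \left(- \frac{14}{3}\right) + \left(5 + 6\right) = - \frac{266}{3} + 11 = - \frac{233}{3}$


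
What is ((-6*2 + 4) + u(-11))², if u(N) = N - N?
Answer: 64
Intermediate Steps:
u(N) = 0
((-6*2 + 4) + u(-11))² = ((-6*2 + 4) + 0)² = ((-12 + 4) + 0)² = (-8 + 0)² = (-8)² = 64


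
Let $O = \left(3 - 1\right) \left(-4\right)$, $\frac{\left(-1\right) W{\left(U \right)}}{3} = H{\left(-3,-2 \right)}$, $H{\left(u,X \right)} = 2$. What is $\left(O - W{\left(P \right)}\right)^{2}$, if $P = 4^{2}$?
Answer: $4$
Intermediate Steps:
$P = 16$
$W{\left(U \right)} = -6$ ($W{\left(U \right)} = \left(-3\right) 2 = -6$)
$O = -8$ ($O = 2 \left(-4\right) = -8$)
$\left(O - W{\left(P \right)}\right)^{2} = \left(-8 - -6\right)^{2} = \left(-8 + 6\right)^{2} = \left(-2\right)^{2} = 4$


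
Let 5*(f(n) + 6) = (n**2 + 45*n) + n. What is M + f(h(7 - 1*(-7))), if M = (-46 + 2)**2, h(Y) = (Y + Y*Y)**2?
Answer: 389369650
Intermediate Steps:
h(Y) = (Y + Y**2)**2
f(n) = -6 + n**2/5 + 46*n/5 (f(n) = -6 + ((n**2 + 45*n) + n)/5 = -6 + (n**2 + 46*n)/5 = -6 + (n**2/5 + 46*n/5) = -6 + n**2/5 + 46*n/5)
M = 1936 (M = (-44)**2 = 1936)
M + f(h(7 - 1*(-7))) = 1936 + (-6 + ((7 - 1*(-7))**2*(1 + (7 - 1*(-7)))**2)**2/5 + 46*((7 - 1*(-7))**2*(1 + (7 - 1*(-7)))**2)/5) = 1936 + (-6 + ((7 + 7)**2*(1 + (7 + 7))**2)**2/5 + 46*((7 + 7)**2*(1 + (7 + 7))**2)/5) = 1936 + (-6 + (14**2*(1 + 14)**2)**2/5 + 46*(14**2*(1 + 14)**2)/5) = 1936 + (-6 + (196*15**2)**2/5 + 46*(196*15**2)/5) = 1936 + (-6 + (196*225)**2/5 + 46*(196*225)/5) = 1936 + (-6 + (1/5)*44100**2 + (46/5)*44100) = 1936 + (-6 + (1/5)*1944810000 + 405720) = 1936 + (-6 + 388962000 + 405720) = 1936 + 389367714 = 389369650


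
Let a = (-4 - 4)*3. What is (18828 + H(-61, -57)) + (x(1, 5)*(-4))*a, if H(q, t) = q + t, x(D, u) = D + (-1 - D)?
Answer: 18614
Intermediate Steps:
x(D, u) = -1
a = -24 (a = -8*3 = -24)
(18828 + H(-61, -57)) + (x(1, 5)*(-4))*a = (18828 + (-61 - 57)) - 1*(-4)*(-24) = (18828 - 118) + 4*(-24) = 18710 - 96 = 18614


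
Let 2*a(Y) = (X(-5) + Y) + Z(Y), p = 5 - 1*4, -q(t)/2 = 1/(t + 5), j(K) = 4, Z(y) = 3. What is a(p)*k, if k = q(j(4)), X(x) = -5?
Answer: ⅑ ≈ 0.11111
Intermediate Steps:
q(t) = -2/(5 + t) (q(t) = -2/(t + 5) = -2/(5 + t))
k = -2/9 (k = -2/(5 + 4) = -2/9 ≈ -0.22222)
p = 1 (p = 5 - 4 = 1)
a(Y) = -1 + Y/2 (a(Y) = ((-5 + Y) + 3)/2 = (-2 + Y)/2 = -1 + Y/2)
a(p)*k = (-1 + (½)*1)*(-2/9) = (-1 + ½)*(-2/9) = -½*(-2/9) = ⅑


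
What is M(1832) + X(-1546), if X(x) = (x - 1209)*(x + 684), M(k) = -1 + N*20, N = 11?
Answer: 2375029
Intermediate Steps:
M(k) = 219 (M(k) = -1 + 11*20 = -1 + 220 = 219)
X(x) = (-1209 + x)*(684 + x)
M(1832) + X(-1546) = 219 + (-826956 + (-1546)**2 - 525*(-1546)) = 219 + (-826956 + 2390116 + 811650) = 219 + 2374810 = 2375029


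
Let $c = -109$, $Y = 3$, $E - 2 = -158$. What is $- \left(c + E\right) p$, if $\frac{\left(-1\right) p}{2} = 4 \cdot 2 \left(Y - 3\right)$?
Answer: $0$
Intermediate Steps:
$E = -156$ ($E = 2 - 158 = -156$)
$p = 0$ ($p = - 2 \cdot 4 \cdot 2 \left(3 - 3\right) = - 2 \cdot 8 \cdot 0 = \left(-2\right) 0 = 0$)
$- \left(c + E\right) p = - \left(-109 - 156\right) 0 = - \left(-265\right) 0 = \left(-1\right) 0 = 0$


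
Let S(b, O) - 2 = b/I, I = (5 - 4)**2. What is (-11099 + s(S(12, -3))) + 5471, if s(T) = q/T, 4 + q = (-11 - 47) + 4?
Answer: -39425/7 ≈ -5632.1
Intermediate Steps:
q = -58 (q = -4 + ((-11 - 47) + 4) = -4 + (-58 + 4) = -4 - 54 = -58)
I = 1 (I = 1**2 = 1)
S(b, O) = 2 + b (S(b, O) = 2 + b/1 = 2 + b*1 = 2 + b)
s(T) = -58/T
(-11099 + s(S(12, -3))) + 5471 = (-11099 - 58/(2 + 12)) + 5471 = (-11099 - 58/14) + 5471 = (-11099 - 58*1/14) + 5471 = (-11099 - 29/7) + 5471 = -77722/7 + 5471 = -39425/7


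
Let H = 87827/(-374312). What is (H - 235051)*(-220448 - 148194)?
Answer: 228408760080989/2636 ≈ 8.6650e+10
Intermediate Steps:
H = -1237/5272 (H = 87827*(-1/374312) = -1237/5272 ≈ -0.23464)
(H - 235051)*(-220448 - 148194) = (-1237/5272 - 235051)*(-220448 - 148194) = -1239190109/5272*(-368642) = 228408760080989/2636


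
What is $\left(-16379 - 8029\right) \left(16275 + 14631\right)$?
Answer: $-754353648$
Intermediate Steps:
$\left(-16379 - 8029\right) \left(16275 + 14631\right) = \left(-24408\right) 30906 = -754353648$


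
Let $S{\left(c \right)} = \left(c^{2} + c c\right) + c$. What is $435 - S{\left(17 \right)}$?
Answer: $-160$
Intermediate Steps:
$S{\left(c \right)} = c + 2 c^{2}$ ($S{\left(c \right)} = \left(c^{2} + c^{2}\right) + c = 2 c^{2} + c = c + 2 c^{2}$)
$435 - S{\left(17 \right)} = 435 - 17 \left(1 + 2 \cdot 17\right) = 435 - 17 \left(1 + 34\right) = 435 - 17 \cdot 35 = 435 - 595 = -160$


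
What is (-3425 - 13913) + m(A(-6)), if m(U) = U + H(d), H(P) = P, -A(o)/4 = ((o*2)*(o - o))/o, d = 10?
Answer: -17328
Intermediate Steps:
A(o) = 0 (A(o) = -4*(o*2)*(o - o)/o = -4*(2*o)*0/o = -0/o = -4*0 = 0)
m(U) = 10 + U (m(U) = U + 10 = 10 + U)
(-3425 - 13913) + m(A(-6)) = (-3425 - 13913) + (10 + 0) = -17338 + 10 = -17328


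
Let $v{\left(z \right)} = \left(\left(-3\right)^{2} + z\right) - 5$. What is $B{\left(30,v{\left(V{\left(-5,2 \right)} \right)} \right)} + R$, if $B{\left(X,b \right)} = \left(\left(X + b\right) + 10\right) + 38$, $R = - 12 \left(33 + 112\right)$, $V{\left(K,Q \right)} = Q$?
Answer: $-1656$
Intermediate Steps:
$v{\left(z \right)} = 4 + z$ ($v{\left(z \right)} = \left(9 + z\right) - 5 = 4 + z$)
$R = -1740$ ($R = \left(-12\right) 145 = -1740$)
$B{\left(X,b \right)} = 48 + X + b$ ($B{\left(X,b \right)} = \left(10 + X + b\right) + 38 = 48 + X + b$)
$B{\left(30,v{\left(V{\left(-5,2 \right)} \right)} \right)} + R = \left(48 + 30 + \left(4 + 2\right)\right) - 1740 = \left(48 + 30 + 6\right) - 1740 = 84 - 1740 = -1656$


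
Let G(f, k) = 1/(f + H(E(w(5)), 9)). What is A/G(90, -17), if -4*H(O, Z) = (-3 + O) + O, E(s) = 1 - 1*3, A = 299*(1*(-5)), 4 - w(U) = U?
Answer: -548665/4 ≈ -1.3717e+5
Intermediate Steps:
w(U) = 4 - U
A = -1495 (A = 299*(-5) = -1495)
E(s) = -2 (E(s) = 1 - 3 = -2)
H(O, Z) = ¾ - O/2 (H(O, Z) = -((-3 + O) + O)/4 = -(-3 + 2*O)/4 = ¾ - O/2)
G(f, k) = 1/(7/4 + f) (G(f, k) = 1/(f + (¾ - ½*(-2))) = 1/(f + (¾ + 1)) = 1/(f + 7/4) = 1/(7/4 + f))
A/G(90, -17) = -1495/(4/(7 + 4*90)) = -1495/(4/(7 + 360)) = -1495/(4/367) = -1495/(4*(1/367)) = -1495/4/367 = -1495*367/4 = -548665/4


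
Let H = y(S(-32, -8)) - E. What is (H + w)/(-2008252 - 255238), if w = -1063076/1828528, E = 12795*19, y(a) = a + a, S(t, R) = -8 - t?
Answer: 111109398293/1034713710680 ≈ 0.10738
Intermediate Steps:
y(a) = 2*a
E = 243105
H = -243057 (H = 2*(-8 - 1*(-32)) - 1*243105 = 2*(-8 + 32) - 243105 = 2*24 - 243105 = 48 - 243105 = -243057)
w = -265769/457132 (w = -1063076*1/1828528 = -265769/457132 ≈ -0.58138)
(H + w)/(-2008252 - 255238) = (-243057 - 265769/457132)/(-2008252 - 255238) = -111109398293/457132/(-2263490) = -111109398293/457132*(-1/2263490) = 111109398293/1034713710680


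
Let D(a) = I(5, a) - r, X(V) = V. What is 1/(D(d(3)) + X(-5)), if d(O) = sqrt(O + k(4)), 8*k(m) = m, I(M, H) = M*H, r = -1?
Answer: 8/143 + 5*sqrt(14)/143 ≈ 0.18677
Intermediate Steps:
I(M, H) = H*M
k(m) = m/8
d(O) = sqrt(1/2 + O) (d(O) = sqrt(O + (1/8)*4) = sqrt(O + 1/2) = sqrt(1/2 + O))
D(a) = 1 + 5*a (D(a) = a*5 - 1*(-1) = 5*a + 1 = 1 + 5*a)
1/(D(d(3)) + X(-5)) = 1/((1 + 5*(sqrt(2 + 4*3)/2)) - 5) = 1/((1 + 5*(sqrt(2 + 12)/2)) - 5) = 1/((1 + 5*(sqrt(14)/2)) - 5) = 1/((1 + 5*sqrt(14)/2) - 5) = 1/(-4 + 5*sqrt(14)/2)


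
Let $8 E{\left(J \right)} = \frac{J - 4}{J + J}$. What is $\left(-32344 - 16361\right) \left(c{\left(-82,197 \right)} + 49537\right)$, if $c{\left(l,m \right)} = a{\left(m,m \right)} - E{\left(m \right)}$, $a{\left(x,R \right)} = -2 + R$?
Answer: $- \frac{7634755733055}{3152} \approx -2.4222 \cdot 10^{9}$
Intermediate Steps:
$E{\left(J \right)} = \frac{-4 + J}{16 J}$ ($E{\left(J \right)} = \frac{\left(J - 4\right) \frac{1}{J + J}}{8} = \frac{\left(-4 + J\right) \frac{1}{2 J}}{8} = \frac{\frac{1}{2} \frac{1}{J} \left(-4 + J\right)}{8} = \frac{-4 + J}{16 J}$)
$c{\left(l,m \right)} = -2 + m - \frac{-4 + m}{16 m}$ ($c{\left(l,m \right)} = \left(-2 + m\right) - \frac{-4 + m}{16 m} = -2 + m - \frac{-4 + m}{16 m}$)
$\left(-32344 - 16361\right) \left(c{\left(-82,197 \right)} + 49537\right) = \left(-32344 - 16361\right) \left(\left(- \frac{33}{16} + 197 + \frac{1}{4 \cdot 197}\right) + 49537\right) = - 48705 \left(\left(- \frac{33}{16} + 197 + \frac{1}{4} \cdot \frac{1}{197}\right) + 49537\right) = - 48705 \left(\left(- \frac{33}{16} + 197 + \frac{1}{788}\right) + 49537\right) = - 48705 \left(\frac{614447}{3152} + 49537\right) = \left(-48705\right) \frac{156755071}{3152} = - \frac{7634755733055}{3152}$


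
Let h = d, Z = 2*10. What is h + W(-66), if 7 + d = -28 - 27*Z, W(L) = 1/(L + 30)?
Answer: -20701/36 ≈ -575.03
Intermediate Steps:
Z = 20
W(L) = 1/(30 + L)
d = -575 (d = -7 + (-28 - 27*20) = -7 + (-28 - 540) = -7 - 568 = -575)
h = -575
h + W(-66) = -575 + 1/(30 - 66) = -575 + 1/(-36) = -575 - 1/36 = -20701/36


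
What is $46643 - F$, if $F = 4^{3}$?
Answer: $46579$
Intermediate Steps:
$F = 64$
$46643 - F = 46643 - 64 = 46579$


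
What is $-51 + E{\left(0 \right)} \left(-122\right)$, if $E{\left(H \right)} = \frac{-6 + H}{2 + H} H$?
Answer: $-51$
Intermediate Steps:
$E{\left(H \right)} = \frac{H \left(-6 + H\right)}{2 + H}$ ($E{\left(H \right)} = \frac{-6 + H}{2 + H} H = \frac{H \left(-6 + H\right)}{2 + H}$)
$-51 + E{\left(0 \right)} \left(-122\right) = -51 + \frac{0 \left(-6 + 0\right)}{2 + 0} \left(-122\right) = -51 + 0 \cdot \frac{1}{2} \left(-6\right) \left(-122\right) = -51 + 0 \left(-122\right) = -51 + 0 = -51$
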